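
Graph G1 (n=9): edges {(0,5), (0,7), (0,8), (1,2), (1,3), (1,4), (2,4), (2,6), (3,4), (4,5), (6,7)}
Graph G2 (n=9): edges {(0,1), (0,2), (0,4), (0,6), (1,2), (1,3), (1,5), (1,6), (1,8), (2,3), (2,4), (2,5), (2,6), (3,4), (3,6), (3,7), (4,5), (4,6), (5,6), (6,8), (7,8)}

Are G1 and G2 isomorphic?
No, not isomorphic

The graphs are NOT isomorphic.

Counting triangles (3-cliques): G1 has 2, G2 has 18.
Triangle count is an isomorphism invariant, so differing triangle counts rule out isomorphism.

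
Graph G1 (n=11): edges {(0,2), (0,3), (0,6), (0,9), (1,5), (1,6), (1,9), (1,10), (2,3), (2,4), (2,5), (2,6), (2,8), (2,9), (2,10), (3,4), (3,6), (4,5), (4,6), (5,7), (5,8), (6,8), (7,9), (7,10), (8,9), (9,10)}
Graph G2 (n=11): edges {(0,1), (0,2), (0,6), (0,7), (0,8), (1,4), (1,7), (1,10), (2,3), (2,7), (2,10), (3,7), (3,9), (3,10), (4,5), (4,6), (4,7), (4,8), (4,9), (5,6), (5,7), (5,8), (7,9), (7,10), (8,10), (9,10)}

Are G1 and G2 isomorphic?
Yes, isomorphic

The graphs are isomorphic.
One valid mapping φ: V(G1) → V(G2): 0→9, 1→8, 2→7, 3→3, 4→2, 5→0, 6→10, 7→6, 8→1, 9→4, 10→5

Verify φ preserves adjacency — for each edge of G1, its image is an edge of G2:
  (0,2) → (φ(0),φ(2)) = (7,9) ∈ E(G2) ✓
  (0,3) → (φ(0),φ(3)) = (3,9) ∈ E(G2) ✓
  (0,6) → (φ(0),φ(6)) = (9,10) ∈ E(G2) ✓
  (0,9) → (φ(0),φ(9)) = (4,9) ∈ E(G2) ✓
  (1,5) → (φ(1),φ(5)) = (0,8) ∈ E(G2) ✓
  (1,6) → (φ(1),φ(6)) = (8,10) ∈ E(G2) ✓
  (1,9) → (φ(1),φ(9)) = (4,8) ∈ E(G2) ✓
  (1,10) → (φ(1),φ(10)) = (5,8) ∈ E(G2) ✓
  (2,3) → (φ(2),φ(3)) = (3,7) ∈ E(G2) ✓
  (2,4) → (φ(2),φ(4)) = (2,7) ∈ E(G2) ✓
  (2,5) → (φ(2),φ(5)) = (0,7) ∈ E(G2) ✓
  (2,6) → (φ(2),φ(6)) = (7,10) ∈ E(G2) ✓
  (2,8) → (φ(2),φ(8)) = (1,7) ∈ E(G2) ✓
  (2,9) → (φ(2),φ(9)) = (4,7) ∈ E(G2) ✓
  (2,10) → (φ(2),φ(10)) = (5,7) ∈ E(G2) ✓
  (3,4) → (φ(3),φ(4)) = (2,3) ∈ E(G2) ✓
  (3,6) → (φ(3),φ(6)) = (3,10) ∈ E(G2) ✓
  (4,5) → (φ(4),φ(5)) = (0,2) ∈ E(G2) ✓
  (4,6) → (φ(4),φ(6)) = (2,10) ∈ E(G2) ✓
  (5,7) → (φ(5),φ(7)) = (0,6) ∈ E(G2) ✓
  (5,8) → (φ(5),φ(8)) = (0,1) ∈ E(G2) ✓
  (6,8) → (φ(6),φ(8)) = (1,10) ∈ E(G2) ✓
  (7,9) → (φ(7),φ(9)) = (4,6) ∈ E(G2) ✓
  (7,10) → (φ(7),φ(10)) = (5,6) ∈ E(G2) ✓
  (8,9) → (φ(8),φ(9)) = (1,4) ∈ E(G2) ✓
  (9,10) → (φ(9),φ(10)) = (4,5) ∈ E(G2) ✓
All 26 edges of G1 map to edges of G2, and |E(G1)| = |E(G2)| = 26, so φ is a bijection on edges as well as vertices. Hence G1 ≅ G2.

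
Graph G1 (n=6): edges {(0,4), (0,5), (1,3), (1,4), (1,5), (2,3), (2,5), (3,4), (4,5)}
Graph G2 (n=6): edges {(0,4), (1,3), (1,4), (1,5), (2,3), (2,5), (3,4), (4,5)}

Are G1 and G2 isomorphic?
No, not isomorphic

The graphs are NOT isomorphic.

Counting edges: G1 has 9 edge(s); G2 has 8 edge(s).
Edge count is an isomorphism invariant (a bijection on vertices induces a bijection on edges), so differing edge counts rule out isomorphism.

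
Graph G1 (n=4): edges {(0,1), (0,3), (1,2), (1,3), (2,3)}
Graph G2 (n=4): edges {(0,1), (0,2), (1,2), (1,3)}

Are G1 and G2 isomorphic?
No, not isomorphic

The graphs are NOT isomorphic.

Counting triangles (3-cliques): G1 has 2, G2 has 1.
Triangle count is an isomorphism invariant, so differing triangle counts rule out isomorphism.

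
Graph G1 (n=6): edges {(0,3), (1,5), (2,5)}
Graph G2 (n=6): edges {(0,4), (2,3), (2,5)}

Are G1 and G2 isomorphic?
Yes, isomorphic

The graphs are isomorphic.
One valid mapping φ: V(G1) → V(G2): 0→0, 1→5, 2→3, 3→4, 4→1, 5→2

Verify φ preserves adjacency — for each edge of G1, its image is an edge of G2:
  (0,3) → (φ(0),φ(3)) = (0,4) ∈ E(G2) ✓
  (1,5) → (φ(1),φ(5)) = (2,5) ∈ E(G2) ✓
  (2,5) → (φ(2),φ(5)) = (2,3) ∈ E(G2) ✓
All 3 edges of G1 map to edges of G2, and |E(G1)| = |E(G2)| = 3, so φ is a bijection on edges as well as vertices. Hence G1 ≅ G2.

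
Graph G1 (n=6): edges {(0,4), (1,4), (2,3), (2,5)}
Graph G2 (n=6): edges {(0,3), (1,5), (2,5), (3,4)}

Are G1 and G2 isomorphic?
Yes, isomorphic

The graphs are isomorphic.
One valid mapping φ: V(G1) → V(G2): 0→2, 1→1, 2→3, 3→4, 4→5, 5→0

Verify φ preserves adjacency — for each edge of G1, its image is an edge of G2:
  (0,4) → (φ(0),φ(4)) = (2,5) ∈ E(G2) ✓
  (1,4) → (φ(1),φ(4)) = (1,5) ∈ E(G2) ✓
  (2,3) → (φ(2),φ(3)) = (3,4) ∈ E(G2) ✓
  (2,5) → (φ(2),φ(5)) = (0,3) ∈ E(G2) ✓
All 4 edges of G1 map to edges of G2, and |E(G1)| = |E(G2)| = 4, so φ is a bijection on edges as well as vertices. Hence G1 ≅ G2.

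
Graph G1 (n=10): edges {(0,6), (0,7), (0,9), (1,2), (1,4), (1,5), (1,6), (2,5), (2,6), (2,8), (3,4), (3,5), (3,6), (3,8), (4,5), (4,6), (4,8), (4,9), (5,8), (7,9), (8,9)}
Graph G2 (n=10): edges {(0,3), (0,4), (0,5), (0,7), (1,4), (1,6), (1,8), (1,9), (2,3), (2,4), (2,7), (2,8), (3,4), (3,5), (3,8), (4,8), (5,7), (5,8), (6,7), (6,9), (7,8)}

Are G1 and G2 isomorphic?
Yes, isomorphic

The graphs are isomorphic.
One valid mapping φ: V(G1) → V(G2): 0→6, 1→5, 2→0, 3→2, 4→8, 5→3, 6→7, 7→9, 8→4, 9→1

Verify φ preserves adjacency — for each edge of G1, its image is an edge of G2:
  (0,6) → (φ(0),φ(6)) = (6,7) ∈ E(G2) ✓
  (0,7) → (φ(0),φ(7)) = (6,9) ∈ E(G2) ✓
  (0,9) → (φ(0),φ(9)) = (1,6) ∈ E(G2) ✓
  (1,2) → (φ(1),φ(2)) = (0,5) ∈ E(G2) ✓
  (1,4) → (φ(1),φ(4)) = (5,8) ∈ E(G2) ✓
  (1,5) → (φ(1),φ(5)) = (3,5) ∈ E(G2) ✓
  (1,6) → (φ(1),φ(6)) = (5,7) ∈ E(G2) ✓
  (2,5) → (φ(2),φ(5)) = (0,3) ∈ E(G2) ✓
  (2,6) → (φ(2),φ(6)) = (0,7) ∈ E(G2) ✓
  (2,8) → (φ(2),φ(8)) = (0,4) ∈ E(G2) ✓
  (3,4) → (φ(3),φ(4)) = (2,8) ∈ E(G2) ✓
  (3,5) → (φ(3),φ(5)) = (2,3) ∈ E(G2) ✓
  (3,6) → (φ(3),φ(6)) = (2,7) ∈ E(G2) ✓
  (3,8) → (φ(3),φ(8)) = (2,4) ∈ E(G2) ✓
  (4,5) → (φ(4),φ(5)) = (3,8) ∈ E(G2) ✓
  (4,6) → (φ(4),φ(6)) = (7,8) ∈ E(G2) ✓
  (4,8) → (φ(4),φ(8)) = (4,8) ∈ E(G2) ✓
  (4,9) → (φ(4),φ(9)) = (1,8) ∈ E(G2) ✓
  (5,8) → (φ(5),φ(8)) = (3,4) ∈ E(G2) ✓
  (7,9) → (φ(7),φ(9)) = (1,9) ∈ E(G2) ✓
  (8,9) → (φ(8),φ(9)) = (1,4) ∈ E(G2) ✓
All 21 edges of G1 map to edges of G2, and |E(G1)| = |E(G2)| = 21, so φ is a bijection on edges as well as vertices. Hence G1 ≅ G2.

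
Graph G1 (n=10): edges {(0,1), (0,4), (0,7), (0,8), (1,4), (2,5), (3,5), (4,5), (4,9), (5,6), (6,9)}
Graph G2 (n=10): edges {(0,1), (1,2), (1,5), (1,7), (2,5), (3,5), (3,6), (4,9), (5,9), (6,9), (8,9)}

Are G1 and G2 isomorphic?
Yes, isomorphic

The graphs are isomorphic.
One valid mapping φ: V(G1) → V(G2): 0→1, 1→2, 2→4, 3→8, 4→5, 5→9, 6→6, 7→7, 8→0, 9→3

Verify φ preserves adjacency — for each edge of G1, its image is an edge of G2:
  (0,1) → (φ(0),φ(1)) = (1,2) ∈ E(G2) ✓
  (0,4) → (φ(0),φ(4)) = (1,5) ∈ E(G2) ✓
  (0,7) → (φ(0),φ(7)) = (1,7) ∈ E(G2) ✓
  (0,8) → (φ(0),φ(8)) = (0,1) ∈ E(G2) ✓
  (1,4) → (φ(1),φ(4)) = (2,5) ∈ E(G2) ✓
  (2,5) → (φ(2),φ(5)) = (4,9) ∈ E(G2) ✓
  (3,5) → (φ(3),φ(5)) = (8,9) ∈ E(G2) ✓
  (4,5) → (φ(4),φ(5)) = (5,9) ∈ E(G2) ✓
  (4,9) → (φ(4),φ(9)) = (3,5) ∈ E(G2) ✓
  (5,6) → (φ(5),φ(6)) = (6,9) ∈ E(G2) ✓
  (6,9) → (φ(6),φ(9)) = (3,6) ∈ E(G2) ✓
All 11 edges of G1 map to edges of G2, and |E(G1)| = |E(G2)| = 11, so φ is a bijection on edges as well as vertices. Hence G1 ≅ G2.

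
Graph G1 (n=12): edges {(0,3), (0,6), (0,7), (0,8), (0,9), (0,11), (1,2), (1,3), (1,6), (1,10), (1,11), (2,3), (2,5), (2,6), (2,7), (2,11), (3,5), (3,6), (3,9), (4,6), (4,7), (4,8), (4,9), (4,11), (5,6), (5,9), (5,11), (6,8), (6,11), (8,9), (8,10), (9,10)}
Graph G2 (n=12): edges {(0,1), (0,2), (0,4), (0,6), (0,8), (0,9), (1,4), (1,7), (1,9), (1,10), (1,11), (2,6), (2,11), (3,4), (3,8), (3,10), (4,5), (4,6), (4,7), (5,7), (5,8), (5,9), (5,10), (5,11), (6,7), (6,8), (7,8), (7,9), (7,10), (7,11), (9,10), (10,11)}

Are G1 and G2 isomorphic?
Yes, isomorphic

The graphs are isomorphic.
One valid mapping φ: V(G1) → V(G2): 0→4, 1→11, 2→10, 3→1, 4→8, 5→9, 6→7, 7→3, 8→6, 9→0, 10→2, 11→5

Verify φ preserves adjacency — for each edge of G1, its image is an edge of G2:
  (0,3) → (φ(0),φ(3)) = (1,4) ∈ E(G2) ✓
  (0,6) → (φ(0),φ(6)) = (4,7) ∈ E(G2) ✓
  (0,7) → (φ(0),φ(7)) = (3,4) ∈ E(G2) ✓
  (0,8) → (φ(0),φ(8)) = (4,6) ∈ E(G2) ✓
  (0,9) → (φ(0),φ(9)) = (0,4) ∈ E(G2) ✓
  (0,11) → (φ(0),φ(11)) = (4,5) ∈ E(G2) ✓
  (1,2) → (φ(1),φ(2)) = (10,11) ∈ E(G2) ✓
  (1,3) → (φ(1),φ(3)) = (1,11) ∈ E(G2) ✓
  (1,6) → (φ(1),φ(6)) = (7,11) ∈ E(G2) ✓
  (1,10) → (φ(1),φ(10)) = (2,11) ∈ E(G2) ✓
  (1,11) → (φ(1),φ(11)) = (5,11) ∈ E(G2) ✓
  (2,3) → (φ(2),φ(3)) = (1,10) ∈ E(G2) ✓
  (2,5) → (φ(2),φ(5)) = (9,10) ∈ E(G2) ✓
  (2,6) → (φ(2),φ(6)) = (7,10) ∈ E(G2) ✓
  (2,7) → (φ(2),φ(7)) = (3,10) ∈ E(G2) ✓
  (2,11) → (φ(2),φ(11)) = (5,10) ∈ E(G2) ✓
  (3,5) → (φ(3),φ(5)) = (1,9) ∈ E(G2) ✓
  (3,6) → (φ(3),φ(6)) = (1,7) ∈ E(G2) ✓
  (3,9) → (φ(3),φ(9)) = (0,1) ∈ E(G2) ✓
  (4,6) → (φ(4),φ(6)) = (7,8) ∈ E(G2) ✓
  (4,7) → (φ(4),φ(7)) = (3,8) ∈ E(G2) ✓
  (4,8) → (φ(4),φ(8)) = (6,8) ∈ E(G2) ✓
  (4,9) → (φ(4),φ(9)) = (0,8) ∈ E(G2) ✓
  (4,11) → (φ(4),φ(11)) = (5,8) ∈ E(G2) ✓
  (5,6) → (φ(5),φ(6)) = (7,9) ∈ E(G2) ✓
  (5,9) → (φ(5),φ(9)) = (0,9) ∈ E(G2) ✓
  (5,11) → (φ(5),φ(11)) = (5,9) ∈ E(G2) ✓
  (6,8) → (φ(6),φ(8)) = (6,7) ∈ E(G2) ✓
  (6,11) → (φ(6),φ(11)) = (5,7) ∈ E(G2) ✓
  (8,9) → (φ(8),φ(9)) = (0,6) ∈ E(G2) ✓
  (8,10) → (φ(8),φ(10)) = (2,6) ∈ E(G2) ✓
  (9,10) → (φ(9),φ(10)) = (0,2) ∈ E(G2) ✓
All 32 edges of G1 map to edges of G2, and |E(G1)| = |E(G2)| = 32, so φ is a bijection on edges as well as vertices. Hence G1 ≅ G2.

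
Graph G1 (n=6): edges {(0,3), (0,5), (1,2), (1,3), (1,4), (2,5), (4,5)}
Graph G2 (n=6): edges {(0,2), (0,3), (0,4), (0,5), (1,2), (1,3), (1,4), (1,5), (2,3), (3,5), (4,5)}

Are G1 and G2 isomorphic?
No, not isomorphic

The graphs are NOT isomorphic.

Degrees in G1: deg(0)=2, deg(1)=3, deg(2)=2, deg(3)=2, deg(4)=2, deg(5)=3.
Sorted degree sequence of G1: [3, 3, 2, 2, 2, 2].
Degrees in G2: deg(0)=4, deg(1)=4, deg(2)=3, deg(3)=4, deg(4)=3, deg(5)=4.
Sorted degree sequence of G2: [4, 4, 4, 4, 3, 3].
The (sorted) degree sequence is an isomorphism invariant, so since G1 and G2 have different degree sequences they cannot be isomorphic.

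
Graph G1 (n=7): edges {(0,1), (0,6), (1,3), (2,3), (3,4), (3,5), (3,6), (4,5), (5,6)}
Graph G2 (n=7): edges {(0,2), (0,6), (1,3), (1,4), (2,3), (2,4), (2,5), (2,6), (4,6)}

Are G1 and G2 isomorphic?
Yes, isomorphic

The graphs are isomorphic.
One valid mapping φ: V(G1) → V(G2): 0→1, 1→3, 2→5, 3→2, 4→0, 5→6, 6→4

Verify φ preserves adjacency — for each edge of G1, its image is an edge of G2:
  (0,1) → (φ(0),φ(1)) = (1,3) ∈ E(G2) ✓
  (0,6) → (φ(0),φ(6)) = (1,4) ∈ E(G2) ✓
  (1,3) → (φ(1),φ(3)) = (2,3) ∈ E(G2) ✓
  (2,3) → (φ(2),φ(3)) = (2,5) ∈ E(G2) ✓
  (3,4) → (φ(3),φ(4)) = (0,2) ∈ E(G2) ✓
  (3,5) → (φ(3),φ(5)) = (2,6) ∈ E(G2) ✓
  (3,6) → (φ(3),φ(6)) = (2,4) ∈ E(G2) ✓
  (4,5) → (φ(4),φ(5)) = (0,6) ∈ E(G2) ✓
  (5,6) → (φ(5),φ(6)) = (4,6) ∈ E(G2) ✓
All 9 edges of G1 map to edges of G2, and |E(G1)| = |E(G2)| = 9, so φ is a bijection on edges as well as vertices. Hence G1 ≅ G2.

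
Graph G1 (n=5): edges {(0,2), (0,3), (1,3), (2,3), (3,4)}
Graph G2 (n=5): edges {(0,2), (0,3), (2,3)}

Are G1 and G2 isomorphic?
No, not isomorphic

The graphs are NOT isomorphic.

Counting edges: G1 has 5 edge(s); G2 has 3 edge(s).
Edge count is an isomorphism invariant (a bijection on vertices induces a bijection on edges), so differing edge counts rule out isomorphism.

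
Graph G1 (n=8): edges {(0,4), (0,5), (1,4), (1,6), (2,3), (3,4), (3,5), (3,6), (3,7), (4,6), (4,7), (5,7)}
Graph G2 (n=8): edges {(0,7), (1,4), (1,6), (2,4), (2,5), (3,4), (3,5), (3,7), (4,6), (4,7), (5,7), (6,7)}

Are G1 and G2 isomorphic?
Yes, isomorphic

The graphs are isomorphic.
One valid mapping φ: V(G1) → V(G2): 0→2, 1→1, 2→0, 3→7, 4→4, 5→5, 6→6, 7→3

Verify φ preserves adjacency — for each edge of G1, its image is an edge of G2:
  (0,4) → (φ(0),φ(4)) = (2,4) ∈ E(G2) ✓
  (0,5) → (φ(0),φ(5)) = (2,5) ∈ E(G2) ✓
  (1,4) → (φ(1),φ(4)) = (1,4) ∈ E(G2) ✓
  (1,6) → (φ(1),φ(6)) = (1,6) ∈ E(G2) ✓
  (2,3) → (φ(2),φ(3)) = (0,7) ∈ E(G2) ✓
  (3,4) → (φ(3),φ(4)) = (4,7) ∈ E(G2) ✓
  (3,5) → (φ(3),φ(5)) = (5,7) ∈ E(G2) ✓
  (3,6) → (φ(3),φ(6)) = (6,7) ∈ E(G2) ✓
  (3,7) → (φ(3),φ(7)) = (3,7) ∈ E(G2) ✓
  (4,6) → (φ(4),φ(6)) = (4,6) ∈ E(G2) ✓
  (4,7) → (φ(4),φ(7)) = (3,4) ∈ E(G2) ✓
  (5,7) → (φ(5),φ(7)) = (3,5) ∈ E(G2) ✓
All 12 edges of G1 map to edges of G2, and |E(G1)| = |E(G2)| = 12, so φ is a bijection on edges as well as vertices. Hence G1 ≅ G2.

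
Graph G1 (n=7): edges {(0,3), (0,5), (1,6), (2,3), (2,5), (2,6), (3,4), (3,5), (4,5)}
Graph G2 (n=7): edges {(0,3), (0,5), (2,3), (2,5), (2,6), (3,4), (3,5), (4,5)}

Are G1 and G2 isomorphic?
No, not isomorphic

The graphs are NOT isomorphic.

Counting edges: G1 has 9 edge(s); G2 has 8 edge(s).
Edge count is an isomorphism invariant (a bijection on vertices induces a bijection on edges), so differing edge counts rule out isomorphism.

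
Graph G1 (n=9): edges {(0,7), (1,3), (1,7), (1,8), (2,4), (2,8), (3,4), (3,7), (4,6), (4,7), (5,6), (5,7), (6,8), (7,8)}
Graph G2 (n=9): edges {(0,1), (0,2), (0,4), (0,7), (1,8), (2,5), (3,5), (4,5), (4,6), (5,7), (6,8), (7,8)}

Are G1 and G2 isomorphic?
No, not isomorphic

The graphs are NOT isomorphic.

Counting triangles (3-cliques): G1 has 3, G2 has 0.
Triangle count is an isomorphism invariant, so differing triangle counts rule out isomorphism.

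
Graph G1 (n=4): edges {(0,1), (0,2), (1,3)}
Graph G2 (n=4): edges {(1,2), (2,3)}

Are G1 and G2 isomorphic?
No, not isomorphic

The graphs are NOT isomorphic.

Connected components of G1: 1 component(s) with vertex sets [[0, 1, 2, 3]], sizes [4].
Connected components of G2: 2 component(s) with vertex sets [[0], [1, 2, 3]], sizes [1, 3].
The number of connected components (and the multiset of component sizes) is an isomorphism invariant — an isomorphism maps each component of G1 bijectively onto a component of G2. Since G1 has 1 component(s) and G2 has 2, they cannot be isomorphic.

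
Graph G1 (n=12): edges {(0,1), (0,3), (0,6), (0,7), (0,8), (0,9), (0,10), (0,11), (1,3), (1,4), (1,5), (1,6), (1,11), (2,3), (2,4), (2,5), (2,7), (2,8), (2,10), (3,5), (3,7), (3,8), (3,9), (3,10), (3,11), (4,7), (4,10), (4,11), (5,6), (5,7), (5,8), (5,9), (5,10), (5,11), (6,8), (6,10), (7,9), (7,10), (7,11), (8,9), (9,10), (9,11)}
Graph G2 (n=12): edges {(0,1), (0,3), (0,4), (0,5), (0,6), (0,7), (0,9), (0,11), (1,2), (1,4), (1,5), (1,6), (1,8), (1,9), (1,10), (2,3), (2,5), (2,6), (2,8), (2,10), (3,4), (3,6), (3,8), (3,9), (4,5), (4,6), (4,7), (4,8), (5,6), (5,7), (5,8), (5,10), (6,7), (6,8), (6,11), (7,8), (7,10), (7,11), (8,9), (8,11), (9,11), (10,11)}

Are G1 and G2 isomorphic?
Yes, isomorphic

The graphs are isomorphic.
One valid mapping φ: V(G1) → V(G2): 0→0, 1→11, 2→2, 3→6, 4→10, 5→8, 6→9, 7→5, 8→3, 9→4, 10→1, 11→7

Verify φ preserves adjacency — for each edge of G1, its image is an edge of G2:
  (0,1) → (φ(0),φ(1)) = (0,11) ∈ E(G2) ✓
  (0,3) → (φ(0),φ(3)) = (0,6) ∈ E(G2) ✓
  (0,6) → (φ(0),φ(6)) = (0,9) ∈ E(G2) ✓
  (0,7) → (φ(0),φ(7)) = (0,5) ∈ E(G2) ✓
  (0,8) → (φ(0),φ(8)) = (0,3) ∈ E(G2) ✓
  (0,9) → (φ(0),φ(9)) = (0,4) ∈ E(G2) ✓
  (0,10) → (φ(0),φ(10)) = (0,1) ∈ E(G2) ✓
  (0,11) → (φ(0),φ(11)) = (0,7) ∈ E(G2) ✓
  (1,3) → (φ(1),φ(3)) = (6,11) ∈ E(G2) ✓
  (1,4) → (φ(1),φ(4)) = (10,11) ∈ E(G2) ✓
  (1,5) → (φ(1),φ(5)) = (8,11) ∈ E(G2) ✓
  (1,6) → (φ(1),φ(6)) = (9,11) ∈ E(G2) ✓
  (1,11) → (φ(1),φ(11)) = (7,11) ∈ E(G2) ✓
  (2,3) → (φ(2),φ(3)) = (2,6) ∈ E(G2) ✓
  (2,4) → (φ(2),φ(4)) = (2,10) ∈ E(G2) ✓
  (2,5) → (φ(2),φ(5)) = (2,8) ∈ E(G2) ✓
  (2,7) → (φ(2),φ(7)) = (2,5) ∈ E(G2) ✓
  (2,8) → (φ(2),φ(8)) = (2,3) ∈ E(G2) ✓
  (2,10) → (φ(2),φ(10)) = (1,2) ∈ E(G2) ✓
  (3,5) → (φ(3),φ(5)) = (6,8) ∈ E(G2) ✓
  (3,7) → (φ(3),φ(7)) = (5,6) ∈ E(G2) ✓
  (3,8) → (φ(3),φ(8)) = (3,6) ∈ E(G2) ✓
  (3,9) → (φ(3),φ(9)) = (4,6) ∈ E(G2) ✓
  (3,10) → (φ(3),φ(10)) = (1,6) ∈ E(G2) ✓
  (3,11) → (φ(3),φ(11)) = (6,7) ∈ E(G2) ✓
  (4,7) → (φ(4),φ(7)) = (5,10) ∈ E(G2) ✓
  (4,10) → (φ(4),φ(10)) = (1,10) ∈ E(G2) ✓
  (4,11) → (φ(4),φ(11)) = (7,10) ∈ E(G2) ✓
  (5,6) → (φ(5),φ(6)) = (8,9) ∈ E(G2) ✓
  (5,7) → (φ(5),φ(7)) = (5,8) ∈ E(G2) ✓
  (5,8) → (φ(5),φ(8)) = (3,8) ∈ E(G2) ✓
  (5,9) → (φ(5),φ(9)) = (4,8) ∈ E(G2) ✓
  (5,10) → (φ(5),φ(10)) = (1,8) ∈ E(G2) ✓
  (5,11) → (φ(5),φ(11)) = (7,8) ∈ E(G2) ✓
  (6,8) → (φ(6),φ(8)) = (3,9) ∈ E(G2) ✓
  (6,10) → (φ(6),φ(10)) = (1,9) ∈ E(G2) ✓
  (7,9) → (φ(7),φ(9)) = (4,5) ∈ E(G2) ✓
  (7,10) → (φ(7),φ(10)) = (1,5) ∈ E(G2) ✓
  (7,11) → (φ(7),φ(11)) = (5,7) ∈ E(G2) ✓
  (8,9) → (φ(8),φ(9)) = (3,4) ∈ E(G2) ✓
  (9,10) → (φ(9),φ(10)) = (1,4) ∈ E(G2) ✓
  (9,11) → (φ(9),φ(11)) = (4,7) ∈ E(G2) ✓
All 42 edges of G1 map to edges of G2, and |E(G1)| = |E(G2)| = 42, so φ is a bijection on edges as well as vertices. Hence G1 ≅ G2.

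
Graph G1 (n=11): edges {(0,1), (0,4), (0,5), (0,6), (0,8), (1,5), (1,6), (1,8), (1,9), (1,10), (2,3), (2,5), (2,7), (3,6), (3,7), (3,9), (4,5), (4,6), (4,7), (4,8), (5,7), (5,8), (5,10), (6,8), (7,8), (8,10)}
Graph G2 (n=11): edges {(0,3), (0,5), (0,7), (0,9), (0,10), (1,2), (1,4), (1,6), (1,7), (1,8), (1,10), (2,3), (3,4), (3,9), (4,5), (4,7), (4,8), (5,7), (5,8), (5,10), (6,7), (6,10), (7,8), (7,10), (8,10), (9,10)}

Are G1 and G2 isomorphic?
Yes, isomorphic

The graphs are isomorphic.
One valid mapping φ: V(G1) → V(G2): 0→8, 1→1, 2→9, 3→3, 4→5, 5→10, 6→4, 7→0, 8→7, 9→2, 10→6

Verify φ preserves adjacency — for each edge of G1, its image is an edge of G2:
  (0,1) → (φ(0),φ(1)) = (1,8) ∈ E(G2) ✓
  (0,4) → (φ(0),φ(4)) = (5,8) ∈ E(G2) ✓
  (0,5) → (φ(0),φ(5)) = (8,10) ∈ E(G2) ✓
  (0,6) → (φ(0),φ(6)) = (4,8) ∈ E(G2) ✓
  (0,8) → (φ(0),φ(8)) = (7,8) ∈ E(G2) ✓
  (1,5) → (φ(1),φ(5)) = (1,10) ∈ E(G2) ✓
  (1,6) → (φ(1),φ(6)) = (1,4) ∈ E(G2) ✓
  (1,8) → (φ(1),φ(8)) = (1,7) ∈ E(G2) ✓
  (1,9) → (φ(1),φ(9)) = (1,2) ∈ E(G2) ✓
  (1,10) → (φ(1),φ(10)) = (1,6) ∈ E(G2) ✓
  (2,3) → (φ(2),φ(3)) = (3,9) ∈ E(G2) ✓
  (2,5) → (φ(2),φ(5)) = (9,10) ∈ E(G2) ✓
  (2,7) → (φ(2),φ(7)) = (0,9) ∈ E(G2) ✓
  (3,6) → (φ(3),φ(6)) = (3,4) ∈ E(G2) ✓
  (3,7) → (φ(3),φ(7)) = (0,3) ∈ E(G2) ✓
  (3,9) → (φ(3),φ(9)) = (2,3) ∈ E(G2) ✓
  (4,5) → (φ(4),φ(5)) = (5,10) ∈ E(G2) ✓
  (4,6) → (φ(4),φ(6)) = (4,5) ∈ E(G2) ✓
  (4,7) → (φ(4),φ(7)) = (0,5) ∈ E(G2) ✓
  (4,8) → (φ(4),φ(8)) = (5,7) ∈ E(G2) ✓
  (5,7) → (φ(5),φ(7)) = (0,10) ∈ E(G2) ✓
  (5,8) → (φ(5),φ(8)) = (7,10) ∈ E(G2) ✓
  (5,10) → (φ(5),φ(10)) = (6,10) ∈ E(G2) ✓
  (6,8) → (φ(6),φ(8)) = (4,7) ∈ E(G2) ✓
  (7,8) → (φ(7),φ(8)) = (0,7) ∈ E(G2) ✓
  (8,10) → (φ(8),φ(10)) = (6,7) ∈ E(G2) ✓
All 26 edges of G1 map to edges of G2, and |E(G1)| = |E(G2)| = 26, so φ is a bijection on edges as well as vertices. Hence G1 ≅ G2.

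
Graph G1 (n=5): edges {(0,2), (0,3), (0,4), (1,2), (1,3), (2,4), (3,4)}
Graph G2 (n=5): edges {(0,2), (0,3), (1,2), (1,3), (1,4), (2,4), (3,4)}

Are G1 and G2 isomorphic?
Yes, isomorphic

The graphs are isomorphic.
One valid mapping φ: V(G1) → V(G2): 0→4, 1→0, 2→2, 3→3, 4→1

Verify φ preserves adjacency — for each edge of G1, its image is an edge of G2:
  (0,2) → (φ(0),φ(2)) = (2,4) ∈ E(G2) ✓
  (0,3) → (φ(0),φ(3)) = (3,4) ∈ E(G2) ✓
  (0,4) → (φ(0),φ(4)) = (1,4) ∈ E(G2) ✓
  (1,2) → (φ(1),φ(2)) = (0,2) ∈ E(G2) ✓
  (1,3) → (φ(1),φ(3)) = (0,3) ∈ E(G2) ✓
  (2,4) → (φ(2),φ(4)) = (1,2) ∈ E(G2) ✓
  (3,4) → (φ(3),φ(4)) = (1,3) ∈ E(G2) ✓
All 7 edges of G1 map to edges of G2, and |E(G1)| = |E(G2)| = 7, so φ is a bijection on edges as well as vertices. Hence G1 ≅ G2.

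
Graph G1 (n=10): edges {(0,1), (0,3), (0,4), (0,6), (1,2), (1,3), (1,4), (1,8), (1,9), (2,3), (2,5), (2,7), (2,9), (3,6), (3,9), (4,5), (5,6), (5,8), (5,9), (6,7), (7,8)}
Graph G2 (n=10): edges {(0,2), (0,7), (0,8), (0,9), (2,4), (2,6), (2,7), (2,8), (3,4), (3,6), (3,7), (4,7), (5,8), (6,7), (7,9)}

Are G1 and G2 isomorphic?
No, not isomorphic

The graphs are NOT isomorphic.

Connected components of G1: 1 component(s) with vertex sets [[0, 1, 2, 3, 4, 5, 6, 7, 8, 9]], sizes [10].
Connected components of G2: 2 component(s) with vertex sets [[1], [0, 2, 3, 4, 5, 6, 7, 8, 9]], sizes [1, 9].
The number of connected components (and the multiset of component sizes) is an isomorphism invariant — an isomorphism maps each component of G1 bijectively onto a component of G2. Since G1 has 1 component(s) and G2 has 2, they cannot be isomorphic.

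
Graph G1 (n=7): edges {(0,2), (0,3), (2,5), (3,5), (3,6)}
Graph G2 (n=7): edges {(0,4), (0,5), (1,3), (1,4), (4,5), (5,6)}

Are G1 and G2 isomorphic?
No, not isomorphic

The graphs are NOT isomorphic.

Connected components of G1: 3 component(s) with vertex sets [[1], [4], [0, 2, 3, 5, 6]], sizes [1, 1, 5].
Connected components of G2: 2 component(s) with vertex sets [[2], [0, 1, 3, 4, 5, 6]], sizes [1, 6].
The number of connected components (and the multiset of component sizes) is an isomorphism invariant — an isomorphism maps each component of G1 bijectively onto a component of G2. Since G1 has 3 component(s) and G2 has 2, they cannot be isomorphic.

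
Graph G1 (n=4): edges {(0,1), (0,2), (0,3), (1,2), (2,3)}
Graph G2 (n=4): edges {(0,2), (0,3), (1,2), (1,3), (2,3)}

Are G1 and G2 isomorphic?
Yes, isomorphic

The graphs are isomorphic.
One valid mapping φ: V(G1) → V(G2): 0→2, 1→0, 2→3, 3→1

Verify φ preserves adjacency — for each edge of G1, its image is an edge of G2:
  (0,1) → (φ(0),φ(1)) = (0,2) ∈ E(G2) ✓
  (0,2) → (φ(0),φ(2)) = (2,3) ∈ E(G2) ✓
  (0,3) → (φ(0),φ(3)) = (1,2) ∈ E(G2) ✓
  (1,2) → (φ(1),φ(2)) = (0,3) ∈ E(G2) ✓
  (2,3) → (φ(2),φ(3)) = (1,3) ∈ E(G2) ✓
All 5 edges of G1 map to edges of G2, and |E(G1)| = |E(G2)| = 5, so φ is a bijection on edges as well as vertices. Hence G1 ≅ G2.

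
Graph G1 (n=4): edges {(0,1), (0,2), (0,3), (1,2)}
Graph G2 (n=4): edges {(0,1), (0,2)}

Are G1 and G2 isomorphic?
No, not isomorphic

The graphs are NOT isomorphic.

Counting triangles (3-cliques): G1 has 1, G2 has 0.
Triangle count is an isomorphism invariant, so differing triangle counts rule out isomorphism.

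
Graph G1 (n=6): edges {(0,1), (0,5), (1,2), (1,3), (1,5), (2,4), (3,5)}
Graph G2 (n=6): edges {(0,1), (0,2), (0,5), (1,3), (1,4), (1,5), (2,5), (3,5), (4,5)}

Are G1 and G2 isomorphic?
No, not isomorphic

The graphs are NOT isomorphic.

Counting triangles (3-cliques): G1 has 2, G2 has 4.
Triangle count is an isomorphism invariant, so differing triangle counts rule out isomorphism.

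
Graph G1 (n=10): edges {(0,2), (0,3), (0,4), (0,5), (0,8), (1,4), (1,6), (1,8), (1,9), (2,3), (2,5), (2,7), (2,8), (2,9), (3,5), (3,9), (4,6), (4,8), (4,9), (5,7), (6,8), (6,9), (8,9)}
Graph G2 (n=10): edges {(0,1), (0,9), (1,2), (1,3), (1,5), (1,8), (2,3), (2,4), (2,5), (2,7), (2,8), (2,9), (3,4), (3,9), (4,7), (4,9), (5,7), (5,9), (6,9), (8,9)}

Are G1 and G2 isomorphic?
No, not isomorphic

The graphs are NOT isomorphic.

Counting triangles (3-cliques): G1 has 19, G2 has 11.
Triangle count is an isomorphism invariant, so differing triangle counts rule out isomorphism.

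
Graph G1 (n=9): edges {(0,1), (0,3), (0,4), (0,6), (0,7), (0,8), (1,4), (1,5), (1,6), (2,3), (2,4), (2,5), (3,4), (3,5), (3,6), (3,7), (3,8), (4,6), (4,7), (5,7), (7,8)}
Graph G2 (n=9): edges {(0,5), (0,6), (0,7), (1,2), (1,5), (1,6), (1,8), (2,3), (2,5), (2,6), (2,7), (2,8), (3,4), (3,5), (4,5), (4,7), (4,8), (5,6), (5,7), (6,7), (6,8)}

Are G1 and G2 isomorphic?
Yes, isomorphic

The graphs are isomorphic.
One valid mapping φ: V(G1) → V(G2): 0→6, 1→8, 2→3, 3→5, 4→2, 5→4, 6→1, 7→7, 8→0

Verify φ preserves adjacency — for each edge of G1, its image is an edge of G2:
  (0,1) → (φ(0),φ(1)) = (6,8) ∈ E(G2) ✓
  (0,3) → (φ(0),φ(3)) = (5,6) ∈ E(G2) ✓
  (0,4) → (φ(0),φ(4)) = (2,6) ∈ E(G2) ✓
  (0,6) → (φ(0),φ(6)) = (1,6) ∈ E(G2) ✓
  (0,7) → (φ(0),φ(7)) = (6,7) ∈ E(G2) ✓
  (0,8) → (φ(0),φ(8)) = (0,6) ∈ E(G2) ✓
  (1,4) → (φ(1),φ(4)) = (2,8) ∈ E(G2) ✓
  (1,5) → (φ(1),φ(5)) = (4,8) ∈ E(G2) ✓
  (1,6) → (φ(1),φ(6)) = (1,8) ∈ E(G2) ✓
  (2,3) → (φ(2),φ(3)) = (3,5) ∈ E(G2) ✓
  (2,4) → (φ(2),φ(4)) = (2,3) ∈ E(G2) ✓
  (2,5) → (φ(2),φ(5)) = (3,4) ∈ E(G2) ✓
  (3,4) → (φ(3),φ(4)) = (2,5) ∈ E(G2) ✓
  (3,5) → (φ(3),φ(5)) = (4,5) ∈ E(G2) ✓
  (3,6) → (φ(3),φ(6)) = (1,5) ∈ E(G2) ✓
  (3,7) → (φ(3),φ(7)) = (5,7) ∈ E(G2) ✓
  (3,8) → (φ(3),φ(8)) = (0,5) ∈ E(G2) ✓
  (4,6) → (φ(4),φ(6)) = (1,2) ∈ E(G2) ✓
  (4,7) → (φ(4),φ(7)) = (2,7) ∈ E(G2) ✓
  (5,7) → (φ(5),φ(7)) = (4,7) ∈ E(G2) ✓
  (7,8) → (φ(7),φ(8)) = (0,7) ∈ E(G2) ✓
All 21 edges of G1 map to edges of G2, and |E(G1)| = |E(G2)| = 21, so φ is a bijection on edges as well as vertices. Hence G1 ≅ G2.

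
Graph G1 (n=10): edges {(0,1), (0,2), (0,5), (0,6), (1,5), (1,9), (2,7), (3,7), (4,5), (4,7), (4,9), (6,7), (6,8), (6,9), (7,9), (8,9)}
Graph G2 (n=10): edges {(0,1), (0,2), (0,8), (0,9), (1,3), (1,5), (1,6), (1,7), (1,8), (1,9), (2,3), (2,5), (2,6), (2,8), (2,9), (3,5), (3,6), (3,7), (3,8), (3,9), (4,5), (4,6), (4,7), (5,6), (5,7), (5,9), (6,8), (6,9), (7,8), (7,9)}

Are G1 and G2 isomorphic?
No, not isomorphic

The graphs are NOT isomorphic.

Degrees in G1: deg(0)=4, deg(1)=3, deg(2)=2, deg(3)=1, deg(4)=3, deg(5)=3, deg(6)=4, deg(7)=5, deg(8)=2, deg(9)=5.
Sorted degree sequence of G1: [5, 5, 4, 4, 3, 3, 3, 2, 2, 1].
Degrees in G2: deg(0)=4, deg(1)=7, deg(2)=6, deg(3)=7, deg(4)=3, deg(5)=7, deg(6)=7, deg(7)=6, deg(8)=6, deg(9)=7.
Sorted degree sequence of G2: [7, 7, 7, 7, 7, 6, 6, 6, 4, 3].
The (sorted) degree sequence is an isomorphism invariant, so since G1 and G2 have different degree sequences they cannot be isomorphic.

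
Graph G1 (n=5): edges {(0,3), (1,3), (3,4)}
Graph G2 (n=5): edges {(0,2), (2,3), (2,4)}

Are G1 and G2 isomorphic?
Yes, isomorphic

The graphs are isomorphic.
One valid mapping φ: V(G1) → V(G2): 0→4, 1→0, 2→1, 3→2, 4→3

Verify φ preserves adjacency — for each edge of G1, its image is an edge of G2:
  (0,3) → (φ(0),φ(3)) = (2,4) ∈ E(G2) ✓
  (1,3) → (φ(1),φ(3)) = (0,2) ∈ E(G2) ✓
  (3,4) → (φ(3),φ(4)) = (2,3) ∈ E(G2) ✓
All 3 edges of G1 map to edges of G2, and |E(G1)| = |E(G2)| = 3, so φ is a bijection on edges as well as vertices. Hence G1 ≅ G2.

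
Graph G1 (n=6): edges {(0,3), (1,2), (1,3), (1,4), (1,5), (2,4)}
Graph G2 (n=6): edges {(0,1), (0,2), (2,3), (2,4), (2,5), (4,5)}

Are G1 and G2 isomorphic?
Yes, isomorphic

The graphs are isomorphic.
One valid mapping φ: V(G1) → V(G2): 0→1, 1→2, 2→4, 3→0, 4→5, 5→3

Verify φ preserves adjacency — for each edge of G1, its image is an edge of G2:
  (0,3) → (φ(0),φ(3)) = (0,1) ∈ E(G2) ✓
  (1,2) → (φ(1),φ(2)) = (2,4) ∈ E(G2) ✓
  (1,3) → (φ(1),φ(3)) = (0,2) ∈ E(G2) ✓
  (1,4) → (φ(1),φ(4)) = (2,5) ∈ E(G2) ✓
  (1,5) → (φ(1),φ(5)) = (2,3) ∈ E(G2) ✓
  (2,4) → (φ(2),φ(4)) = (4,5) ∈ E(G2) ✓
All 6 edges of G1 map to edges of G2, and |E(G1)| = |E(G2)| = 6, so φ is a bijection on edges as well as vertices. Hence G1 ≅ G2.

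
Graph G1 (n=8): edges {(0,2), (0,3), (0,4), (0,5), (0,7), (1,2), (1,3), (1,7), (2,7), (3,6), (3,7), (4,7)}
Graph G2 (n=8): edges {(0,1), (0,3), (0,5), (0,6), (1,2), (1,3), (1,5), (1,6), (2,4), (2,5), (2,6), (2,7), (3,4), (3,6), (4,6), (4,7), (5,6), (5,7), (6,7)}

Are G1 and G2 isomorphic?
No, not isomorphic

The graphs are NOT isomorphic.

Counting triangles (3-cliques): G1 has 5, G2 has 17.
Triangle count is an isomorphism invariant, so differing triangle counts rule out isomorphism.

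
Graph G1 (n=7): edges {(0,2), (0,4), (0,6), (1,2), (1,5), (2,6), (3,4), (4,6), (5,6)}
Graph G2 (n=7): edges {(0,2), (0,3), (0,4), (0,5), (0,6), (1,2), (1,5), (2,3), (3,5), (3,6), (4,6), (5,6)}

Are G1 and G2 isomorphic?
No, not isomorphic

The graphs are NOT isomorphic.

Degrees in G1: deg(0)=3, deg(1)=2, deg(2)=3, deg(3)=1, deg(4)=3, deg(5)=2, deg(6)=4.
Sorted degree sequence of G1: [4, 3, 3, 3, 2, 2, 1].
Degrees in G2: deg(0)=5, deg(1)=2, deg(2)=3, deg(3)=4, deg(4)=2, deg(5)=4, deg(6)=4.
Sorted degree sequence of G2: [5, 4, 4, 4, 3, 2, 2].
The (sorted) degree sequence is an isomorphism invariant, so since G1 and G2 have different degree sequences they cannot be isomorphic.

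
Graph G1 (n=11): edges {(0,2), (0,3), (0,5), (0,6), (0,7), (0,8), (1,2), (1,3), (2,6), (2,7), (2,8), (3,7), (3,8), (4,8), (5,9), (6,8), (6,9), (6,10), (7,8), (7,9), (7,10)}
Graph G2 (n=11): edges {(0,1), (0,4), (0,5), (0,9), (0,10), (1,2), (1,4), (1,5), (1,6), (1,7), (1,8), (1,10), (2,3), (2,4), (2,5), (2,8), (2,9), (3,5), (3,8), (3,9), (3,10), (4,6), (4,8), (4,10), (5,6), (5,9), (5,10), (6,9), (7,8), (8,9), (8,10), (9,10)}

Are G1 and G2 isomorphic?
No, not isomorphic

The graphs are NOT isomorphic.

Degrees in G1: deg(0)=6, deg(1)=2, deg(2)=5, deg(3)=4, deg(4)=1, deg(5)=2, deg(6)=5, deg(7)=6, deg(8)=6, deg(9)=3, deg(10)=2.
Sorted degree sequence of G1: [6, 6, 6, 5, 5, 4, 3, 2, 2, 2, 1].
Degrees in G2: deg(0)=5, deg(1)=8, deg(2)=6, deg(3)=5, deg(4)=6, deg(5)=7, deg(6)=4, deg(7)=2, deg(8)=7, deg(9)=7, deg(10)=7.
Sorted degree sequence of G2: [8, 7, 7, 7, 7, 6, 6, 5, 5, 4, 2].
The (sorted) degree sequence is an isomorphism invariant, so since G1 and G2 have different degree sequences they cannot be isomorphic.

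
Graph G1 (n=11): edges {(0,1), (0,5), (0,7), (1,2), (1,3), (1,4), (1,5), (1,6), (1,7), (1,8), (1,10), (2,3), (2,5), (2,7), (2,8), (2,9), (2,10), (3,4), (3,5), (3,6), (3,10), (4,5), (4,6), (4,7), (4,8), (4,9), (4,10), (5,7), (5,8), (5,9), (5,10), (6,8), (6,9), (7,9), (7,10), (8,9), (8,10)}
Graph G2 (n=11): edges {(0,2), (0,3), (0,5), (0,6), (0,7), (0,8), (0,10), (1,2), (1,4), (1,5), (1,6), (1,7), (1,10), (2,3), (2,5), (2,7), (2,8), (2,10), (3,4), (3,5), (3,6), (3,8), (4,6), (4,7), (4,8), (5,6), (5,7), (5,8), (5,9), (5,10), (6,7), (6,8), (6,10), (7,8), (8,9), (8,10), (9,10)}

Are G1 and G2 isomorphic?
Yes, isomorphic

The graphs are isomorphic.
One valid mapping φ: V(G1) → V(G2): 0→9, 1→8, 2→2, 3→3, 4→6, 5→5, 6→4, 7→10, 8→7, 9→1, 10→0

Verify φ preserves adjacency — for each edge of G1, its image is an edge of G2:
  (0,1) → (φ(0),φ(1)) = (8,9) ∈ E(G2) ✓
  (0,5) → (φ(0),φ(5)) = (5,9) ∈ E(G2) ✓
  (0,7) → (φ(0),φ(7)) = (9,10) ∈ E(G2) ✓
  (1,2) → (φ(1),φ(2)) = (2,8) ∈ E(G2) ✓
  (1,3) → (φ(1),φ(3)) = (3,8) ∈ E(G2) ✓
  (1,4) → (φ(1),φ(4)) = (6,8) ∈ E(G2) ✓
  (1,5) → (φ(1),φ(5)) = (5,8) ∈ E(G2) ✓
  (1,6) → (φ(1),φ(6)) = (4,8) ∈ E(G2) ✓
  (1,7) → (φ(1),φ(7)) = (8,10) ∈ E(G2) ✓
  (1,8) → (φ(1),φ(8)) = (7,8) ∈ E(G2) ✓
  (1,10) → (φ(1),φ(10)) = (0,8) ∈ E(G2) ✓
  (2,3) → (φ(2),φ(3)) = (2,3) ∈ E(G2) ✓
  (2,5) → (φ(2),φ(5)) = (2,5) ∈ E(G2) ✓
  (2,7) → (φ(2),φ(7)) = (2,10) ∈ E(G2) ✓
  (2,8) → (φ(2),φ(8)) = (2,7) ∈ E(G2) ✓
  (2,9) → (φ(2),φ(9)) = (1,2) ∈ E(G2) ✓
  (2,10) → (φ(2),φ(10)) = (0,2) ∈ E(G2) ✓
  (3,4) → (φ(3),φ(4)) = (3,6) ∈ E(G2) ✓
  (3,5) → (φ(3),φ(5)) = (3,5) ∈ E(G2) ✓
  (3,6) → (φ(3),φ(6)) = (3,4) ∈ E(G2) ✓
  (3,10) → (φ(3),φ(10)) = (0,3) ∈ E(G2) ✓
  (4,5) → (φ(4),φ(5)) = (5,6) ∈ E(G2) ✓
  (4,6) → (φ(4),φ(6)) = (4,6) ∈ E(G2) ✓
  (4,7) → (φ(4),φ(7)) = (6,10) ∈ E(G2) ✓
  (4,8) → (φ(4),φ(8)) = (6,7) ∈ E(G2) ✓
  (4,9) → (φ(4),φ(9)) = (1,6) ∈ E(G2) ✓
  (4,10) → (φ(4),φ(10)) = (0,6) ∈ E(G2) ✓
  (5,7) → (φ(5),φ(7)) = (5,10) ∈ E(G2) ✓
  (5,8) → (φ(5),φ(8)) = (5,7) ∈ E(G2) ✓
  (5,9) → (φ(5),φ(9)) = (1,5) ∈ E(G2) ✓
  (5,10) → (φ(5),φ(10)) = (0,5) ∈ E(G2) ✓
  (6,8) → (φ(6),φ(8)) = (4,7) ∈ E(G2) ✓
  (6,9) → (φ(6),φ(9)) = (1,4) ∈ E(G2) ✓
  (7,9) → (φ(7),φ(9)) = (1,10) ∈ E(G2) ✓
  (7,10) → (φ(7),φ(10)) = (0,10) ∈ E(G2) ✓
  (8,9) → (φ(8),φ(9)) = (1,7) ∈ E(G2) ✓
  (8,10) → (φ(8),φ(10)) = (0,7) ∈ E(G2) ✓
All 37 edges of G1 map to edges of G2, and |E(G1)| = |E(G2)| = 37, so φ is a bijection on edges as well as vertices. Hence G1 ≅ G2.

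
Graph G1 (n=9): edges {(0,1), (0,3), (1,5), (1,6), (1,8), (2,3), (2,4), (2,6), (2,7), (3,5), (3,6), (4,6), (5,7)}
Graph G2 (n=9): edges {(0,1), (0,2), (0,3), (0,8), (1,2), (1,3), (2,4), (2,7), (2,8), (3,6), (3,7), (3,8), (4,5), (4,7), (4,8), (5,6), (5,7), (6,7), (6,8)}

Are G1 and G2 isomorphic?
No, not isomorphic

The graphs are NOT isomorphic.

Counting triangles (3-cliques): G1 has 2, G2 has 10.
Triangle count is an isomorphism invariant, so differing triangle counts rule out isomorphism.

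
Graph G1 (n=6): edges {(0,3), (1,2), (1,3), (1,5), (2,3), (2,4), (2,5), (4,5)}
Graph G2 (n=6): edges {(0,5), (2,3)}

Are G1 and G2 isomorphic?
No, not isomorphic

The graphs are NOT isomorphic.

Connected components of G1: 1 component(s) with vertex sets [[0, 1, 2, 3, 4, 5]], sizes [6].
Connected components of G2: 4 component(s) with vertex sets [[1], [4], [0, 5], [2, 3]], sizes [1, 1, 2, 2].
The number of connected components (and the multiset of component sizes) is an isomorphism invariant — an isomorphism maps each component of G1 bijectively onto a component of G2. Since G1 has 1 component(s) and G2 has 4, they cannot be isomorphic.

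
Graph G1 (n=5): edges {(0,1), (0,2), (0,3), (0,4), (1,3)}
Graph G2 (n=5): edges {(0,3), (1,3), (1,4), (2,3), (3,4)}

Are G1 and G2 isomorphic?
Yes, isomorphic

The graphs are isomorphic.
One valid mapping φ: V(G1) → V(G2): 0→3, 1→4, 2→2, 3→1, 4→0

Verify φ preserves adjacency — for each edge of G1, its image is an edge of G2:
  (0,1) → (φ(0),φ(1)) = (3,4) ∈ E(G2) ✓
  (0,2) → (φ(0),φ(2)) = (2,3) ∈ E(G2) ✓
  (0,3) → (φ(0),φ(3)) = (1,3) ∈ E(G2) ✓
  (0,4) → (φ(0),φ(4)) = (0,3) ∈ E(G2) ✓
  (1,3) → (φ(1),φ(3)) = (1,4) ∈ E(G2) ✓
All 5 edges of G1 map to edges of G2, and |E(G1)| = |E(G2)| = 5, so φ is a bijection on edges as well as vertices. Hence G1 ≅ G2.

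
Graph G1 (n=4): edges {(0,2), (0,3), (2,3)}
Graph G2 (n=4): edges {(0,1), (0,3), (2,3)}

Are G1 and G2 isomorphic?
No, not isomorphic

The graphs are NOT isomorphic.

Degrees in G1: deg(0)=2, deg(1)=0, deg(2)=2, deg(3)=2.
Sorted degree sequence of G1: [2, 2, 2, 0].
Degrees in G2: deg(0)=2, deg(1)=1, deg(2)=1, deg(3)=2.
Sorted degree sequence of G2: [2, 2, 1, 1].
The (sorted) degree sequence is an isomorphism invariant, so since G1 and G2 have different degree sequences they cannot be isomorphic.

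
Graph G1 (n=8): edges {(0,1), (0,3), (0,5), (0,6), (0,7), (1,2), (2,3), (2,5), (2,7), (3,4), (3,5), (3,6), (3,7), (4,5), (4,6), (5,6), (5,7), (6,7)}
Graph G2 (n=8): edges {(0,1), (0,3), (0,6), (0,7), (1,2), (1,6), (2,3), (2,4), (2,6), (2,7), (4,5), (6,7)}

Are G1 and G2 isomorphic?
No, not isomorphic

The graphs are NOT isomorphic.

Degrees in G1: deg(0)=5, deg(1)=2, deg(2)=4, deg(3)=6, deg(4)=3, deg(5)=6, deg(6)=5, deg(7)=5.
Sorted degree sequence of G1: [6, 6, 5, 5, 5, 4, 3, 2].
Degrees in G2: deg(0)=4, deg(1)=3, deg(2)=5, deg(3)=2, deg(4)=2, deg(5)=1, deg(6)=4, deg(7)=3.
Sorted degree sequence of G2: [5, 4, 4, 3, 3, 2, 2, 1].
The (sorted) degree sequence is an isomorphism invariant, so since G1 and G2 have different degree sequences they cannot be isomorphic.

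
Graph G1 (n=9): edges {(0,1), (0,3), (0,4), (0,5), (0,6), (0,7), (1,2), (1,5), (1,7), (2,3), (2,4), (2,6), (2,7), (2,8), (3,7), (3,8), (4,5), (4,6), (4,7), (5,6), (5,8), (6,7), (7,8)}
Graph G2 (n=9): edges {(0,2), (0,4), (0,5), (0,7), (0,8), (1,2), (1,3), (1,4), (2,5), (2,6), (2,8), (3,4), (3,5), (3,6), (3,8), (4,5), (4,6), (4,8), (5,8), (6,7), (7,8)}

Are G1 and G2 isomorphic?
No, not isomorphic

The graphs are NOT isomorphic.

Counting triangles (3-cliques): G1 has 18, G2 has 13.
Triangle count is an isomorphism invariant, so differing triangle counts rule out isomorphism.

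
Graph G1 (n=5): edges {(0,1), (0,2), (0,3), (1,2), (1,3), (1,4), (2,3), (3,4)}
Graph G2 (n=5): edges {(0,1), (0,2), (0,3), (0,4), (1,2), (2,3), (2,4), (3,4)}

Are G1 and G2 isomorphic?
Yes, isomorphic

The graphs are isomorphic.
One valid mapping φ: V(G1) → V(G2): 0→3, 1→0, 2→4, 3→2, 4→1

Verify φ preserves adjacency — for each edge of G1, its image is an edge of G2:
  (0,1) → (φ(0),φ(1)) = (0,3) ∈ E(G2) ✓
  (0,2) → (φ(0),φ(2)) = (3,4) ∈ E(G2) ✓
  (0,3) → (φ(0),φ(3)) = (2,3) ∈ E(G2) ✓
  (1,2) → (φ(1),φ(2)) = (0,4) ∈ E(G2) ✓
  (1,3) → (φ(1),φ(3)) = (0,2) ∈ E(G2) ✓
  (1,4) → (φ(1),φ(4)) = (0,1) ∈ E(G2) ✓
  (2,3) → (φ(2),φ(3)) = (2,4) ∈ E(G2) ✓
  (3,4) → (φ(3),φ(4)) = (1,2) ∈ E(G2) ✓
All 8 edges of G1 map to edges of G2, and |E(G1)| = |E(G2)| = 8, so φ is a bijection on edges as well as vertices. Hence G1 ≅ G2.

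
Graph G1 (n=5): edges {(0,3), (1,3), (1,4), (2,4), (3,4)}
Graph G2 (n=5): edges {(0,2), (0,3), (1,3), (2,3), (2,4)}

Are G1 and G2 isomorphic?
Yes, isomorphic

The graphs are isomorphic.
One valid mapping φ: V(G1) → V(G2): 0→1, 1→0, 2→4, 3→3, 4→2

Verify φ preserves adjacency — for each edge of G1, its image is an edge of G2:
  (0,3) → (φ(0),φ(3)) = (1,3) ∈ E(G2) ✓
  (1,3) → (φ(1),φ(3)) = (0,3) ∈ E(G2) ✓
  (1,4) → (φ(1),φ(4)) = (0,2) ∈ E(G2) ✓
  (2,4) → (φ(2),φ(4)) = (2,4) ∈ E(G2) ✓
  (3,4) → (φ(3),φ(4)) = (2,3) ∈ E(G2) ✓
All 5 edges of G1 map to edges of G2, and |E(G1)| = |E(G2)| = 5, so φ is a bijection on edges as well as vertices. Hence G1 ≅ G2.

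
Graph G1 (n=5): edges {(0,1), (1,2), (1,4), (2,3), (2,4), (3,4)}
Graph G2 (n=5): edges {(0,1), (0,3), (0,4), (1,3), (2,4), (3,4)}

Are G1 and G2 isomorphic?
Yes, isomorphic

The graphs are isomorphic.
One valid mapping φ: V(G1) → V(G2): 0→2, 1→4, 2→0, 3→1, 4→3

Verify φ preserves adjacency — for each edge of G1, its image is an edge of G2:
  (0,1) → (φ(0),φ(1)) = (2,4) ∈ E(G2) ✓
  (1,2) → (φ(1),φ(2)) = (0,4) ∈ E(G2) ✓
  (1,4) → (φ(1),φ(4)) = (3,4) ∈ E(G2) ✓
  (2,3) → (φ(2),φ(3)) = (0,1) ∈ E(G2) ✓
  (2,4) → (φ(2),φ(4)) = (0,3) ∈ E(G2) ✓
  (3,4) → (φ(3),φ(4)) = (1,3) ∈ E(G2) ✓
All 6 edges of G1 map to edges of G2, and |E(G1)| = |E(G2)| = 6, so φ is a bijection on edges as well as vertices. Hence G1 ≅ G2.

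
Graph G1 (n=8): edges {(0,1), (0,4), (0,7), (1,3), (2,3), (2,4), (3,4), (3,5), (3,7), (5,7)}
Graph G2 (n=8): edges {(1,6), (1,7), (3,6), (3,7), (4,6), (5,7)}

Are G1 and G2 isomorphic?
No, not isomorphic

The graphs are NOT isomorphic.

Counting triangles (3-cliques): G1 has 2, G2 has 0.
Triangle count is an isomorphism invariant, so differing triangle counts rule out isomorphism.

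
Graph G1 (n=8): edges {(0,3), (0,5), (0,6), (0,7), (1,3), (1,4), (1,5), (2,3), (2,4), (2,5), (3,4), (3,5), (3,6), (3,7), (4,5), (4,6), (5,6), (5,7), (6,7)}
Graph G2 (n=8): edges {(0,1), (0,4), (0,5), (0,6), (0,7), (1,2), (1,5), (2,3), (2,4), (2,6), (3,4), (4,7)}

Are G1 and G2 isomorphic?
No, not isomorphic

The graphs are NOT isomorphic.

Counting triangles (3-cliques): G1 has 19, G2 has 3.
Triangle count is an isomorphism invariant, so differing triangle counts rule out isomorphism.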